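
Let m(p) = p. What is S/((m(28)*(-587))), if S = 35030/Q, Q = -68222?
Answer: 17515/560648396 ≈ 3.1241e-5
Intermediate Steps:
S = -17515/34111 (S = 35030/(-68222) = 35030*(-1/68222) = -17515/34111 ≈ -0.51347)
S/((m(28)*(-587))) = -17515/(34111*(28*(-587))) = -17515/34111/(-16436) = -17515/34111*(-1/16436) = 17515/560648396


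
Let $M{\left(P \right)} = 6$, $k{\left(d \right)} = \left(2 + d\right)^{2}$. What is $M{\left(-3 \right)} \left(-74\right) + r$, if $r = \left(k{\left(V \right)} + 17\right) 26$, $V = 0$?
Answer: $102$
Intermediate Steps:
$r = 546$ ($r = \left(\left(2 + 0\right)^{2} + 17\right) 26 = \left(2^{2} + 17\right) 26 = \left(4 + 17\right) 26 = 21 \cdot 26 = 546$)
$M{\left(-3 \right)} \left(-74\right) + r = 6 \left(-74\right) + 546 = -444 + 546 = 102$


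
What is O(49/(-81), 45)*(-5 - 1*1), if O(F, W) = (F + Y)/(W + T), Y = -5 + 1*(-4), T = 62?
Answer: 1556/2889 ≈ 0.53859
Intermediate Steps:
Y = -9 (Y = -5 - 4 = -9)
O(F, W) = (-9 + F)/(62 + W) (O(F, W) = (F - 9)/(W + 62) = (-9 + F)/(62 + W))
O(49/(-81), 45)*(-5 - 1*1) = ((-9 + 49/(-81))/(62 + 45))*(-5 - 1*1) = ((-9 + 49*(-1/81))/107)*(-5 - 1) = ((-9 - 49/81)/107)*(-6) = ((1/107)*(-778/81))*(-6) = -778/8667*(-6) = 1556/2889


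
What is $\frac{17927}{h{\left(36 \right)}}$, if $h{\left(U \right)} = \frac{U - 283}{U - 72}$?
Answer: $\frac{49644}{19} \approx 2612.8$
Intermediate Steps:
$h{\left(U \right)} = \frac{-283 + U}{-72 + U}$
$\frac{17927}{h{\left(36 \right)}} = \frac{17927}{\frac{1}{-72 + 36} \left(-283 + 36\right)} = \frac{17927}{\frac{1}{-36} \left(-247\right)} = \frac{17927}{\left(- \frac{1}{36}\right) \left(-247\right)} = \frac{17927}{\frac{247}{36}} = 17927 \cdot \frac{36}{247} = \frac{49644}{19}$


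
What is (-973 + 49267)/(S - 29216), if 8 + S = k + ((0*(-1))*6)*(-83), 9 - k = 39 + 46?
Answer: -24147/14650 ≈ -1.6483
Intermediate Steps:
k = -76 (k = 9 - (39 + 46) = 9 - 1*85 = 9 - 85 = -76)
S = -84 (S = -8 + (-76 + ((0*(-1))*6)*(-83)) = -8 + (-76 + (0*6)*(-83)) = -8 + (-76 + 0*(-83)) = -8 + (-76 + 0) = -8 - 76 = -84)
(-973 + 49267)/(S - 29216) = (-973 + 49267)/(-84 - 29216) = 48294/(-29300) = 48294*(-1/29300) = -24147/14650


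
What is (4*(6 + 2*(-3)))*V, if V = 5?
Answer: 0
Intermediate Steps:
(4*(6 + 2*(-3)))*V = (4*(6 + 2*(-3)))*5 = (4*(6 - 6))*5 = (4*0)*5 = 0*5 = 0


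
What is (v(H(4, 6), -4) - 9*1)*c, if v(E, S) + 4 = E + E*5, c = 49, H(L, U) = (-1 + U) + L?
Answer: 2009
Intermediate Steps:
H(L, U) = -1 + L + U
v(E, S) = -4 + 6*E (v(E, S) = -4 + (E + E*5) = -4 + (E + 5*E) = -4 + 6*E)
(v(H(4, 6), -4) - 9*1)*c = ((-4 + 6*(-1 + 4 + 6)) - 9*1)*49 = ((-4 + 6*9) - 9)*49 = ((-4 + 54) - 9)*49 = (50 - 9)*49 = 41*49 = 2009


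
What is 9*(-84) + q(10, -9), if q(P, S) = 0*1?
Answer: -756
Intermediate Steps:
q(P, S) = 0
9*(-84) + q(10, -9) = 9*(-84) + 0 = -756 + 0 = -756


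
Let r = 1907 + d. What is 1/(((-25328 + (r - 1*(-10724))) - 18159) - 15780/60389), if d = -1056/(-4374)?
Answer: -44023581/1358392490492 ≈ -3.2409e-5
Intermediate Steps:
d = 176/729 (d = -1056*(-1/4374) = 176/729 ≈ 0.24143)
r = 1390379/729 (r = 1907 + 176/729 = 1390379/729 ≈ 1907.2)
1/(((-25328 + (r - 1*(-10724))) - 18159) - 15780/60389) = 1/(((-25328 + (1390379/729 - 1*(-10724))) - 18159) - 15780/60389) = 1/(((-25328 + (1390379/729 + 10724)) - 18159) - 15780*1/60389) = 1/(((-25328 + 9208175/729) - 18159) - 15780/60389) = 1/((-9255937/729 - 18159) - 15780/60389) = 1/(-22493848/729 - 15780/60389) = 1/(-1358392490492/44023581) = -44023581/1358392490492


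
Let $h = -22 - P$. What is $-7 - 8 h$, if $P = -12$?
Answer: $73$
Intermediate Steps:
$h = -10$ ($h = -22 - -12 = -22 + 12 = -10$)
$-7 - 8 h = -7 - -80 = -7 + 80 = 73$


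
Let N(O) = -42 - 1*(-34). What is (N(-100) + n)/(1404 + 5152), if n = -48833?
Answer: -48841/6556 ≈ -7.4498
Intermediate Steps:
N(O) = -8 (N(O) = -42 + 34 = -8)
(N(-100) + n)/(1404 + 5152) = (-8 - 48833)/(1404 + 5152) = -48841/6556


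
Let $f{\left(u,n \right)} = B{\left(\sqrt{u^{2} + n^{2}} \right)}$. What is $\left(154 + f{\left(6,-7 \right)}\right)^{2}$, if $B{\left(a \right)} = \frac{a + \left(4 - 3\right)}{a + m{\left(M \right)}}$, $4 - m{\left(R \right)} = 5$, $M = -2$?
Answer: $\frac{21196603}{882} + \frac{6511 \sqrt{85}}{882} \approx 24101.0$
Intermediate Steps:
$m{\left(R \right)} = -1$ ($m{\left(R \right)} = 4 - 5 = -1$)
$B{\left(a \right)} = \frac{1 + a}{-1 + a}$ ($B{\left(a \right)} = \frac{a + \left(4 - 3\right)}{a - 1} = \frac{a + \left(4 - 3\right)}{-1 + a} = \frac{a + 1}{-1 + a} = \frac{1 + a}{-1 + a}$)
$f{\left(u,n \right)} = \frac{1 + \sqrt{n^{2} + u^{2}}}{-1 + \sqrt{n^{2} + u^{2}}}$ ($f{\left(u,n \right)} = \frac{1 + \sqrt{u^{2} + n^{2}}}{-1 + \sqrt{u^{2} + n^{2}}} = \frac{1 + \sqrt{n^{2} + u^{2}}}{-1 + \sqrt{n^{2} + u^{2}}}$)
$\left(154 + f{\left(6,-7 \right)}\right)^{2} = \left(154 + \frac{1 + \sqrt{\left(-7\right)^{2} + 6^{2}}}{-1 + \sqrt{\left(-7\right)^{2} + 6^{2}}}\right)^{2} = \left(154 + \frac{1 + \sqrt{49 + 36}}{-1 + \sqrt{49 + 36}}\right)^{2} = \left(154 + \frac{1 + \sqrt{85}}{-1 + \sqrt{85}}\right)^{2}$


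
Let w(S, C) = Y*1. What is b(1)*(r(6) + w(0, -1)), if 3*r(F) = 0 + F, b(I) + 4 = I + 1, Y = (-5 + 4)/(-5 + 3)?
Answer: -5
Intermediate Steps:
Y = 1/2 (Y = -1/(-2) = -1*(-1/2) = 1/2 ≈ 0.50000)
b(I) = -3 + I (b(I) = -4 + (I + 1) = -4 + (1 + I) = -3 + I)
r(F) = F/3 (r(F) = (0 + F)/3 = F/3)
w(S, C) = 1/2 (w(S, C) = (1/2)*1 = 1/2)
b(1)*(r(6) + w(0, -1)) = (-3 + 1)*((1/3)*6 + 1/2) = -2*(2 + 1/2) = -2*5/2 = -5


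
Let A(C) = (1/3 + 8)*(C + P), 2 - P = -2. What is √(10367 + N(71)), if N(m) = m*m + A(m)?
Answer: √16033 ≈ 126.62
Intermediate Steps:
P = 4 (P = 2 - 1*(-2) = 2 + 2 = 4)
A(C) = 100/3 + 25*C/3 (A(C) = (1/3 + 8)*(C + 4) = (⅓ + 8)*(4 + C) = 25*(4 + C)/3 = 100/3 + 25*C/3)
N(m) = 100/3 + m² + 25*m/3 (N(m) = m*m + (100/3 + 25*m/3) = m² + (100/3 + 25*m/3) = 100/3 + m² + 25*m/3)
√(10367 + N(71)) = √(10367 + (100/3 + 71² + (25/3)*71)) = √(10367 + (100/3 + 5041 + 1775/3)) = √(10367 + 5666) = √16033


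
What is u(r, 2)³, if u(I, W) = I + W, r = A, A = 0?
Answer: 8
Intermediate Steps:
r = 0
u(r, 2)³ = (0 + 2)³ = 2³ = 8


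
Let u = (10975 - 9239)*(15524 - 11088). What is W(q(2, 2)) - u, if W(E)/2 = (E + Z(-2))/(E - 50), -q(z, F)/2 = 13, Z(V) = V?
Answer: -146317010/19 ≈ -7.7009e+6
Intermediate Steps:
q(z, F) = -26 (q(z, F) = -2*13 = -26)
u = 7700896 (u = 1736*4436 = 7700896)
W(E) = 2*(-2 + E)/(-50 + E) (W(E) = 2*((E - 2)/(E - 50)) = 2*((-2 + E)/(-50 + E)) = 2*(-2 + E)/(-50 + E))
W(q(2, 2)) - u = 2*(-2 - 26)/(-50 - 26) - 1*7700896 = 2*(-28)/(-76) - 7700896 = 2*(-1/76)*(-28) - 7700896 = 14/19 - 7700896 = -146317010/19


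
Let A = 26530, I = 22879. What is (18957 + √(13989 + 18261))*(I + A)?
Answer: 936646413 + 247045*√1290 ≈ 9.4552e+8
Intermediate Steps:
(18957 + √(13989 + 18261))*(I + A) = (18957 + √(13989 + 18261))*(22879 + 26530) = (18957 + √32250)*49409 = (18957 + 5*√1290)*49409 = 936646413 + 247045*√1290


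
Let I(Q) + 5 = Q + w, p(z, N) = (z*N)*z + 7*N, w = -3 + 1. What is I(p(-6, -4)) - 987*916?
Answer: -904271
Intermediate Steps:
w = -2
p(z, N) = 7*N + N*z² (p(z, N) = (N*z)*z + 7*N = N*z² + 7*N = 7*N + N*z²)
I(Q) = -7 + Q (I(Q) = -5 + (Q - 2) = -5 + (-2 + Q) = -7 + Q)
I(p(-6, -4)) - 987*916 = (-7 - 4*(7 + (-6)²)) - 987*916 = (-7 - 4*(7 + 36)) - 904092 = (-7 - 4*43) - 904092 = (-7 - 172) - 904092 = -179 - 904092 = -904271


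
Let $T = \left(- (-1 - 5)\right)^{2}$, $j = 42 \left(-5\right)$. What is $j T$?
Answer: $-7560$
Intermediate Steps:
$j = -210$
$T = 36$ ($T = \left(\left(-1\right) \left(-6\right)\right)^{2} = 6^{2} = 36$)
$j T = \left(-210\right) 36 = -7560$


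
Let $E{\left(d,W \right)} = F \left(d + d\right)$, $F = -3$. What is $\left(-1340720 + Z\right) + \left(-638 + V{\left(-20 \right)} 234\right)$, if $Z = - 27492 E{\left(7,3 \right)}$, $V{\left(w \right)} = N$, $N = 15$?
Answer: $-183184$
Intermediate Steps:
$V{\left(w \right)} = 15$
$E{\left(d,W \right)} = - 6 d$ ($E{\left(d,W \right)} = - 3 \left(d + d\right) = - 3 \cdot 2 d = - 6 d$)
$Z = 1154664$ ($Z = - 27492 \left(\left(-6\right) 7\right) = \left(-27492\right) \left(-42\right) = 1154664$)
$\left(-1340720 + Z\right) + \left(-638 + V{\left(-20 \right)} 234\right) = \left(-1340720 + 1154664\right) + \left(-638 + 15 \cdot 234\right) = -186056 + \left(-638 + 3510\right) = -186056 + 2872 = -183184$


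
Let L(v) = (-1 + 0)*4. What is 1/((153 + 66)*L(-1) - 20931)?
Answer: -1/21807 ≈ -4.5857e-5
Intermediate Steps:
L(v) = -4 (L(v) = -1*4 = -4)
1/((153 + 66)*L(-1) - 20931) = 1/((153 + 66)*(-4) - 20931) = 1/(219*(-4) - 20931) = 1/(-876 - 20931) = 1/(-21807) = -1/21807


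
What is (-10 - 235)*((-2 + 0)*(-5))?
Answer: -2450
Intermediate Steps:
(-10 - 235)*((-2 + 0)*(-5)) = -(-490)*(-5) = -245*10 = -2450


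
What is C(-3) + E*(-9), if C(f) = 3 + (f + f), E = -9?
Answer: 78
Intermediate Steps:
C(f) = 3 + 2*f
C(-3) + E*(-9) = (3 + 2*(-3)) - 9*(-9) = (3 - 6) + 81 = -3 + 81 = 78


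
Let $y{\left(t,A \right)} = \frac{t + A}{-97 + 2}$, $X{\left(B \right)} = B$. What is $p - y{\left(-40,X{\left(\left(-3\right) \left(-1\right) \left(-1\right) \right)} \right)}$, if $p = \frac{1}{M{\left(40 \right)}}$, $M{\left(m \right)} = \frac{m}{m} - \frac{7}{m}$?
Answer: $\frac{2381}{3135} \approx 0.75949$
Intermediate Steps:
$M{\left(m \right)} = 1 - \frac{7}{m}$
$p = \frac{40}{33}$ ($p = \frac{1}{\frac{1}{40} \left(-7 + 40\right)} = \frac{1}{\frac{1}{40} \cdot 33} = \frac{1}{\frac{33}{40}} = \frac{40}{33} \approx 1.2121$)
$y{\left(t,A \right)} = - \frac{A}{95} - \frac{t}{95}$ ($y{\left(t,A \right)} = \frac{A + t}{-95} = \left(A + t\right) \left(- \frac{1}{95}\right) = - \frac{A}{95} - \frac{t}{95}$)
$p - y{\left(-40,X{\left(\left(-3\right) \left(-1\right) \left(-1\right) \right)} \right)} = \frac{40}{33} - \left(- \frac{\left(-3\right) \left(-1\right) \left(-1\right)}{95} - - \frac{8}{19}\right) = \frac{40}{33} - \left(- \frac{3 \left(-1\right)}{95} + \frac{8}{19}\right) = \frac{40}{33} - \left(\left(- \frac{1}{95}\right) \left(-3\right) + \frac{8}{19}\right) = \frac{40}{33} - \left(\frac{3}{95} + \frac{8}{19}\right) = \frac{40}{33} - \frac{43}{95} = \frac{2381}{3135}$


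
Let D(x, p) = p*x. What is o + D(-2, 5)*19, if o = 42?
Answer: -148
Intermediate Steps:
o + D(-2, 5)*19 = 42 + (5*(-2))*19 = 42 - 10*19 = 42 - 190 = -148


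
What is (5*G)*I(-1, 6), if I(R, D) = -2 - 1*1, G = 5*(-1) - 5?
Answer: 150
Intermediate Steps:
G = -10 (G = -5 - 5 = -10)
I(R, D) = -3 (I(R, D) = -2 - 1 = -3)
(5*G)*I(-1, 6) = (5*(-10))*(-3) = -50*(-3) = 150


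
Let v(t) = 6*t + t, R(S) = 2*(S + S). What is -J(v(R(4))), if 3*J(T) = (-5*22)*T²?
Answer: 1379840/3 ≈ 4.5995e+5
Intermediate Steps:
R(S) = 4*S (R(S) = 2*(2*S) = 4*S)
v(t) = 7*t
J(T) = -110*T²/3 (J(T) = ((-5*22)*T²)/3 = (-110*T²)/3 = -110*T²/3)
-J(v(R(4))) = -(-110)*(7*(4*4))²/3 = -(-110)*(7*16)²/3 = -(-110)*112²/3 = -(-110)*12544/3 = -1*(-1379840/3) = 1379840/3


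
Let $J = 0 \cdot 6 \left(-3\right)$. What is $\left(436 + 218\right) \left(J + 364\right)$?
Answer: $238056$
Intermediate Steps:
$J = 0$ ($J = 0 \left(-3\right) = 0$)
$\left(436 + 218\right) \left(J + 364\right) = \left(436 + 218\right) \left(0 + 364\right) = 654 \cdot 364 = 238056$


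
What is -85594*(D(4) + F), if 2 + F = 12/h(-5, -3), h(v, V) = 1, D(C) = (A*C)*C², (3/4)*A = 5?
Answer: -112128140/3 ≈ -3.7376e+7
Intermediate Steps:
A = 20/3 (A = (4/3)*5 = 20/3 ≈ 6.6667)
D(C) = 20*C³/3 (D(C) = (20*C/3)*C² = 20*C³/3)
F = 10 (F = -2 + 12/1 = -2 + 12*1 = -2 + 12 = 10)
-85594*(D(4) + F) = -85594*((20/3)*4³ + 10) = -85594*((20/3)*64 + 10) = -85594*(1280/3 + 10) = -85594*1310/3 = -112128140/3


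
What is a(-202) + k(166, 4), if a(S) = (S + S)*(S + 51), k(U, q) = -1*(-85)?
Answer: 61089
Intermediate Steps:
k(U, q) = 85
a(S) = 2*S*(51 + S) (a(S) = (2*S)*(51 + S) = 2*S*(51 + S))
a(-202) + k(166, 4) = 2*(-202)*(51 - 202) + 85 = 2*(-202)*(-151) + 85 = 61004 + 85 = 61089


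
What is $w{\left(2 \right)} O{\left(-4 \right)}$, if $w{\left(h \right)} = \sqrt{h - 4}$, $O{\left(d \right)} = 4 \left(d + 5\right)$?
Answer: $4 i \sqrt{2} \approx 5.6569 i$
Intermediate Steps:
$O{\left(d \right)} = 20 + 4 d$ ($O{\left(d \right)} = 4 \left(5 + d\right) = 20 + 4 d$)
$w{\left(h \right)} = \sqrt{-4 + h}$
$w{\left(2 \right)} O{\left(-4 \right)} = \sqrt{-4 + 2} \left(20 + 4 \left(-4\right)\right) = \sqrt{-2} \left(20 - 16\right) = i \sqrt{2} \cdot 4 = 4 i \sqrt{2}$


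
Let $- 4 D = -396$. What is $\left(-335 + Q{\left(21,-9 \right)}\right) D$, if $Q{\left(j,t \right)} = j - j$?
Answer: $-33165$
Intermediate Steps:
$D = 99$ ($D = \left(- \frac{1}{4}\right) \left(-396\right) = 99$)
$Q{\left(j,t \right)} = 0$
$\left(-335 + Q{\left(21,-9 \right)}\right) D = \left(-335 + 0\right) 99 = \left(-335\right) 99 = -33165$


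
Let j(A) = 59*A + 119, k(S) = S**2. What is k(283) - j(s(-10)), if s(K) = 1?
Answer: 79911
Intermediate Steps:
j(A) = 119 + 59*A
k(283) - j(s(-10)) = 283**2 - (119 + 59*1) = 80089 - (119 + 59) = 80089 - 1*178 = 80089 - 178 = 79911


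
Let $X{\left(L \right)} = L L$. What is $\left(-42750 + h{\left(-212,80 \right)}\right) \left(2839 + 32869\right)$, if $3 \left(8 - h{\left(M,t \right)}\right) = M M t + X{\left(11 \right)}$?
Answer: $-44323947612$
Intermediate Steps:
$X{\left(L \right)} = L^{2}$
$h{\left(M,t \right)} = - \frac{97}{3} - \frac{t M^{2}}{3}$ ($h{\left(M,t \right)} = 8 - \frac{M M t + 11^{2}}{3} = 8 - \frac{M^{2} t + 121}{3} = 8 - \frac{t M^{2} + 121}{3} = 8 - \frac{121 + t M^{2}}{3} = 8 - \left(\frac{121}{3} + \frac{t M^{2}}{3}\right) = - \frac{97}{3} - \frac{t M^{2}}{3}$)
$\left(-42750 + h{\left(-212,80 \right)}\right) \left(2839 + 32869\right) = \left(-42750 - \left(\frac{97}{3} + \frac{80 \left(-212\right)^{2}}{3}\right)\right) \left(2839 + 32869\right) = \left(-42750 - \left(\frac{97}{3} + \frac{80}{3} \cdot 44944\right)\right) 35708 = \left(-42750 - 1198539\right) 35708 = \left(-1241289\right) 35708 = -44323947612$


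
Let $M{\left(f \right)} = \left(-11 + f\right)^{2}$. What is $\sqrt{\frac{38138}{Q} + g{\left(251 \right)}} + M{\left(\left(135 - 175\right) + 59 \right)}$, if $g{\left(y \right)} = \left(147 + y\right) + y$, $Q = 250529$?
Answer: $64 + \frac{\sqrt{40743896791811}}{250529} \approx 89.479$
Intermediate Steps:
$g{\left(y \right)} = 147 + 2 y$
$\sqrt{\frac{38138}{Q} + g{\left(251 \right)}} + M{\left(\left(135 - 175\right) + 59 \right)} = \sqrt{\frac{38138}{250529} + \left(147 + 2 \cdot 251\right)} + \left(-11 + \left(\left(135 - 175\right) + 59\right)\right)^{2} = \sqrt{38138 \cdot \frac{1}{250529} + \left(147 + 502\right)} + \left(-11 + \left(-40 + 59\right)\right)^{2} = \sqrt{\frac{38138}{250529} + 649} + \left(-11 + 19\right)^{2} = \sqrt{\frac{162631459}{250529}} + 8^{2} = \frac{\sqrt{40743896791811}}{250529} + 64 = 64 + \frac{\sqrt{40743896791811}}{250529}$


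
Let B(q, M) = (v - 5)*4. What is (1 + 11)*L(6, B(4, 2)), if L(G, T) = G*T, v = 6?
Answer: 288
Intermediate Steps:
B(q, M) = 4 (B(q, M) = (6 - 5)*4 = 1*4 = 4)
(1 + 11)*L(6, B(4, 2)) = (1 + 11)*(6*4) = 12*24 = 288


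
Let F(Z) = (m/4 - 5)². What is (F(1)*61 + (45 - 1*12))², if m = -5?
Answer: 1494054409/256 ≈ 5.8362e+6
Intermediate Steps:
F(Z) = 625/16 (F(Z) = (-5/4 - 5)² = (-25/4)² = 625/16)
(F(1)*61 + (45 - 1*12))² = ((625/16)*61 + (45 - 1*12))² = (38125/16 + (45 - 12))² = (38125/16 + 33)² = (38653/16)² = 1494054409/256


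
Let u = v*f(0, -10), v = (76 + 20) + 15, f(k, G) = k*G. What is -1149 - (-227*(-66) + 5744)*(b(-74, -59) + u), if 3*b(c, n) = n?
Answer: 1219387/3 ≈ 4.0646e+5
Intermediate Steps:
f(k, G) = G*k
v = 111 (v = 96 + 15 = 111)
b(c, n) = n/3
u = 0 (u = 111*(-10*0) = 111*0 = 0)
-1149 - (-227*(-66) + 5744)*(b(-74, -59) + u) = -1149 - (-227*(-66) + 5744)*((⅓)*(-59) + 0) = -1149 - (14982 + 5744)*(-59/3 + 0) = -1149 - 20726*(-59)/3 = -1149 - 1*(-1222834/3) = -1149 + 1222834/3 = 1219387/3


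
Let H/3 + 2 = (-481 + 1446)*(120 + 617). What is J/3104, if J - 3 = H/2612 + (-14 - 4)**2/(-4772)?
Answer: 2554532313/9672424064 ≈ 0.26410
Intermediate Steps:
H = 2133609 (H = -6 + 3*((-481 + 1446)*(120 + 617)) = -6 + 3*(965*737) = -6 + 3*711205 = -6 + 2133615 = 2133609)
J = 2554532313/3116116 (J = 3 + (2133609/2612 + (-14 - 4)**2/(-4772)) = 3 + (2133609*(1/2612) + (-18)**2*(-1/4772)) = 3 + (2133609/2612 + 324*(-1/4772)) = 3 + (2133609/2612 - 81/1193) = 3 + 2545183965/3116116 = 2554532313/3116116 ≈ 819.78)
J/3104 = (2554532313/3116116)/3104 = (2554532313/3116116)*(1/3104) = 2554532313/9672424064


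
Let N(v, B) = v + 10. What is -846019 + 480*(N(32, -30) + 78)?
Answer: -788419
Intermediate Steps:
N(v, B) = 10 + v
-846019 + 480*(N(32, -30) + 78) = -846019 + 480*((10 + 32) + 78) = -846019 + 480*(42 + 78) = -846019 + 480*120 = -846019 + 57600 = -788419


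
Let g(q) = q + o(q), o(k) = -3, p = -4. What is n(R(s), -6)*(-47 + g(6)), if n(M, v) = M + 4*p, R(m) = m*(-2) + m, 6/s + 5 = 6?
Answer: 968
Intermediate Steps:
s = 6 (s = 6/(-5 + 6) = 6/1 = 6*1 = 6)
R(m) = -m (R(m) = -2*m + m = -m)
n(M, v) = -16 + M (n(M, v) = M + 4*(-4) = M - 16 = -16 + M)
g(q) = -3 + q (g(q) = q - 3 = -3 + q)
n(R(s), -6)*(-47 + g(6)) = (-16 - 1*6)*(-47 + (-3 + 6)) = (-16 - 6)*(-47 + 3) = -22*(-44) = 968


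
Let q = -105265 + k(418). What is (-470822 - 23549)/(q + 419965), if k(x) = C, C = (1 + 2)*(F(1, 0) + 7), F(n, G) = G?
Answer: -494371/314721 ≈ -1.5708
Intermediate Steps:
C = 21 (C = (1 + 2)*(0 + 7) = 3*7 = 21)
k(x) = 21
q = -105244 (q = -105265 + 21 = -105244)
(-470822 - 23549)/(q + 419965) = (-470822 - 23549)/(-105244 + 419965) = -494371/314721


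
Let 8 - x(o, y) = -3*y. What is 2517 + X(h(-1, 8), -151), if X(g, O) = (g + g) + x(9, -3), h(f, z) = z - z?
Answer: 2516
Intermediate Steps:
x(o, y) = 8 + 3*y (x(o, y) = 8 - (-3)*y = 8 + 3*y)
h(f, z) = 0
X(g, O) = -1 + 2*g (X(g, O) = (g + g) + (8 + 3*(-3)) = 2*g + (8 - 9) = 2*g - 1 = -1 + 2*g)
2517 + X(h(-1, 8), -151) = 2517 + (-1 + 2*0) = 2517 + (-1 + 0) = 2517 - 1 = 2516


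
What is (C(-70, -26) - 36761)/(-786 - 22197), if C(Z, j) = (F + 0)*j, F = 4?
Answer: 36865/22983 ≈ 1.6040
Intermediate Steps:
C(Z, j) = 4*j (C(Z, j) = (4 + 0)*j = 4*j)
(C(-70, -26) - 36761)/(-786 - 22197) = (4*(-26) - 36761)/(-786 - 22197) = (-104 - 36761)/(-22983) = -36865*(-1/22983) = 36865/22983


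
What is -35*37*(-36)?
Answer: 46620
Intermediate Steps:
-35*37*(-36) = -1295*(-36) = 46620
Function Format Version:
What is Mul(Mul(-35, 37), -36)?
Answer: 46620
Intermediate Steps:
Mul(Mul(-35, 37), -36) = Mul(-1295, -36) = 46620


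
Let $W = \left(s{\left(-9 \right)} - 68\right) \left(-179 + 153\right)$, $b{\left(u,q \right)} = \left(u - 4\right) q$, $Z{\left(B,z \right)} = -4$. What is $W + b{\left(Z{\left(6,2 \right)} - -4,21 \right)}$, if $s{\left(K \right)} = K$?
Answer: $1918$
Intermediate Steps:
$b{\left(u,q \right)} = q \left(-4 + u\right)$ ($b{\left(u,q \right)} = \left(-4 + u\right) q = q \left(-4 + u\right)$)
$W = 2002$ ($W = \left(-9 - 68\right) \left(-179 + 153\right) = \left(-77\right) \left(-26\right) = 2002$)
$W + b{\left(Z{\left(6,2 \right)} - -4,21 \right)} = 2002 + 21 \left(-4 - 0\right) = 2002 + 21 \left(-4 + \left(-4 + 4\right)\right) = 2002 + 21 \left(-4 + 0\right) = 2002 + 21 \left(-4\right) = 2002 - 84 = 1918$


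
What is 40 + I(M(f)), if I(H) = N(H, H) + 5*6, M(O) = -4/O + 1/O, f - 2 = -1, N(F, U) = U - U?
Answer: 70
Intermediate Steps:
N(F, U) = 0
f = 1 (f = 2 - 1 = 1)
M(O) = -3/O (M(O) = -4/O + 1/O = -3/O)
I(H) = 30 (I(H) = 0 + 5*6 = 0 + 30 = 30)
40 + I(M(f)) = 40 + 30 = 70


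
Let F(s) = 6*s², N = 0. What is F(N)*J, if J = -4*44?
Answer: 0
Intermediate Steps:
J = -176
F(N)*J = (6*0²)*(-176) = (6*0)*(-176) = 0*(-176) = 0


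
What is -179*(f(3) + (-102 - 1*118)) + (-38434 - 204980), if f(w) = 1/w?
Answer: -612281/3 ≈ -2.0409e+5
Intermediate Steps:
-179*(f(3) + (-102 - 1*118)) + (-38434 - 204980) = -179*(1/3 + (-102 - 1*118)) + (-38434 - 204980) = -179*(⅓ + (-102 - 118)) - 243414 = -179*(⅓ - 220) - 243414 = -179*(-659/3) - 243414 = 117961/3 - 243414 = -612281/3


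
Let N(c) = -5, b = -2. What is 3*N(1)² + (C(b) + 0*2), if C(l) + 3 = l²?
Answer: 76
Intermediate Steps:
C(l) = -3 + l²
3*N(1)² + (C(b) + 0*2) = 3*(-5)² + ((-3 + (-2)²) + 0*2) = 3*25 + ((-3 + 4) + 0) = 75 + (1 + 0) = 75 + 1 = 76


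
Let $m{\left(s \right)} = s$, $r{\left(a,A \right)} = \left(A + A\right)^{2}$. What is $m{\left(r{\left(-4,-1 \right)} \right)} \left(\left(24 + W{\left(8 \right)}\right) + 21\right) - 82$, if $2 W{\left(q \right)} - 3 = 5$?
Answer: $114$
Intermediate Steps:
$W{\left(q \right)} = 4$ ($W{\left(q \right)} = \frac{3}{2} + \frac{1}{2} \cdot 5 = \frac{3}{2} + \frac{5}{2} = 4$)
$r{\left(a,A \right)} = 4 A^{2}$ ($r{\left(a,A \right)} = \left(2 A\right)^{2} = 4 A^{2}$)
$m{\left(r{\left(-4,-1 \right)} \right)} \left(\left(24 + W{\left(8 \right)}\right) + 21\right) - 82 = 4 \left(-1\right)^{2} \left(\left(24 + 4\right) + 21\right) - 82 = 4 \cdot 1 \left(28 + 21\right) - 82 = 4 \cdot 49 - 82 = 196 - 82 = 114$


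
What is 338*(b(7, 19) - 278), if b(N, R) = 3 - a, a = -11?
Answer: -89232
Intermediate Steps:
b(N, R) = 14 (b(N, R) = 3 - 1*(-11) = 3 + 11 = 14)
338*(b(7, 19) - 278) = 338*(14 - 278) = 338*(-264) = -89232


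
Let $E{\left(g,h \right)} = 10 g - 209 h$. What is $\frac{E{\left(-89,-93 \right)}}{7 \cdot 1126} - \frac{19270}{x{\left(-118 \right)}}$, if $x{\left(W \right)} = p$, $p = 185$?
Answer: $- \frac{29690989}{291634} \approx -101.81$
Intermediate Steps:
$E{\left(g,h \right)} = - 209 h + 10 g$
$x{\left(W \right)} = 185$
$\frac{E{\left(-89,-93 \right)}}{7 \cdot 1126} - \frac{19270}{x{\left(-118 \right)}} = \frac{\left(-209\right) \left(-93\right) + 10 \left(-89\right)}{7 \cdot 1126} - \frac{19270}{185} = \frac{19437 - 890}{7882} - \frac{3854}{37} = 18547 \cdot \frac{1}{7882} - \frac{3854}{37} = \frac{18547}{7882} - \frac{3854}{37} = - \frac{29690989}{291634}$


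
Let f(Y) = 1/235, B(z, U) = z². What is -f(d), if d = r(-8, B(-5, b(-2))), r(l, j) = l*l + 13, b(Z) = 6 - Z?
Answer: -1/235 ≈ -0.0042553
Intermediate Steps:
r(l, j) = 13 + l² (r(l, j) = l² + 13 = 13 + l²)
d = 77 (d = 13 + (-8)² = 13 + 64 = 77)
f(Y) = 1/235
-f(d) = -1*1/235 = -1/235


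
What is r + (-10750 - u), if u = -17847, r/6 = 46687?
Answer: 287219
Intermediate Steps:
r = 280122 (r = 6*46687 = 280122)
r + (-10750 - u) = 280122 + (-10750 - 1*(-17847)) = 280122 + (-10750 + 17847) = 280122 + 7097 = 287219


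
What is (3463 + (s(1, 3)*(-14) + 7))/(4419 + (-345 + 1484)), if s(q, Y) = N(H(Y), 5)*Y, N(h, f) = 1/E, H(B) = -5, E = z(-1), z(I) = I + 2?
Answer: 1714/2779 ≈ 0.61677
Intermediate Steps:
z(I) = 2 + I
E = 1 (E = 2 - 1 = 1)
N(h, f) = 1 (N(h, f) = 1/1 = 1)
s(q, Y) = Y (s(q, Y) = 1*Y = Y)
(3463 + (s(1, 3)*(-14) + 7))/(4419 + (-345 + 1484)) = (3463 + (3*(-14) + 7))/(4419 + (-345 + 1484)) = (3463 + (-42 + 7))/(4419 + 1139) = (3463 - 35)/5558 = 3428*(1/5558) = 1714/2779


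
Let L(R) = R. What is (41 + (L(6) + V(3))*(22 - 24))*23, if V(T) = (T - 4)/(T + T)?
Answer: 2024/3 ≈ 674.67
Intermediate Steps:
V(T) = (-4 + T)/(2*T) (V(T) = (-4 + T)/((2*T)) = (-4 + T)*(1/(2*T)) = (-4 + T)/(2*T))
(41 + (L(6) + V(3))*(22 - 24))*23 = (41 + (6 + (½)*(-4 + 3)/3)*(22 - 24))*23 = (41 + (6 + (½)*(⅓)*(-1))*(-2))*23 = (41 + (6 - ⅙)*(-2))*23 = (41 + (35/6)*(-2))*23 = (41 - 35/3)*23 = (88/3)*23 = 2024/3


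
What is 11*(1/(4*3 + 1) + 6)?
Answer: 869/13 ≈ 66.846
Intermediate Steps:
11*(1/(4*3 + 1) + 6) = 11*(1/(12 + 1) + 6) = 11*(1/13 + 6) = 11*(79/13) = 869/13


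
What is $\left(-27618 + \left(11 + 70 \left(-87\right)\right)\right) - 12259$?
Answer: $-45956$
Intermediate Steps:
$\left(-27618 + \left(11 + 70 \left(-87\right)\right)\right) - 12259 = \left(-27618 + \left(11 - 6090\right)\right) - 12259 = \left(-27618 - 6079\right) - 12259 = -33697 - 12259 = -45956$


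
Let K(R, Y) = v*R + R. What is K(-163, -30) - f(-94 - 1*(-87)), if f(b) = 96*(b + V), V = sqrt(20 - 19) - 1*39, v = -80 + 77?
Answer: 4646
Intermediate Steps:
v = -3
K(R, Y) = -2*R (K(R, Y) = -3*R + R = -2*R)
V = -38 (V = sqrt(1) - 39 = 1 - 39 = -38)
f(b) = -3648 + 96*b (f(b) = 96*(b - 38) = 96*(-38 + b) = -3648 + 96*b)
K(-163, -30) - f(-94 - 1*(-87)) = -2*(-163) - (-3648 + 96*(-94 - 1*(-87))) = 326 - (-3648 + 96*(-94 + 87)) = 326 - (-3648 + 96*(-7)) = 326 - (-3648 - 672) = 326 - 1*(-4320) = 326 + 4320 = 4646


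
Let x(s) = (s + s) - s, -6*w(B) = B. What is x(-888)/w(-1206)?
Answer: -296/67 ≈ -4.4179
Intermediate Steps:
w(B) = -B/6
x(s) = s (x(s) = 2*s - s = s)
x(-888)/w(-1206) = -888/((-1/6*(-1206))) = -888/201 = -888*1/201 = -296/67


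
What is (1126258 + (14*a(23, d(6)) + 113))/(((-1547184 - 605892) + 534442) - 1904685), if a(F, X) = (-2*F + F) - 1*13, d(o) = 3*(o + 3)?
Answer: -1125867/3523319 ≈ -0.31955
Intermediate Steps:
d(o) = 9 + 3*o (d(o) = 3*(3 + o) = 9 + 3*o)
a(F, X) = -13 - F (a(F, X) = -F - 13 = -13 - F)
(1126258 + (14*a(23, d(6)) + 113))/(((-1547184 - 605892) + 534442) - 1904685) = (1126258 + (14*(-13 - 1*23) + 113))/(((-1547184 - 605892) + 534442) - 1904685) = (1126258 + (14*(-13 - 23) + 113))/((-2153076 + 534442) - 1904685) = (1126258 + (14*(-36) + 113))/(-1618634 - 1904685) = (1126258 + (-504 + 113))/(-3523319) = (1126258 - 391)*(-1/3523319) = 1125867*(-1/3523319) = -1125867/3523319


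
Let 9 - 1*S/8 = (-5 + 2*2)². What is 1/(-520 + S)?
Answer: -1/456 ≈ -0.0021930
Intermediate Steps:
S = 64 (S = 72 - 8*(-5 + 2*2)² = 72 - 8*(-5 + 4)² = 72 - 8*(-1)² = 72 - 8*1 = 72 - 8 = 64)
1/(-520 + S) = 1/(-520 + 64) = 1/(-456) = -1/456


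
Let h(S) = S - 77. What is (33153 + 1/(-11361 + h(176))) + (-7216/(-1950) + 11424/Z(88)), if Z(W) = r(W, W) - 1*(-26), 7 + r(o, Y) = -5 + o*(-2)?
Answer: 1089903498313/32941350 ≈ 33086.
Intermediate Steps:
r(o, Y) = -12 - 2*o (r(o, Y) = -7 + (-5 + o*(-2)) = -7 + (-5 - 2*o) = -12 - 2*o)
Z(W) = 14 - 2*W (Z(W) = (-12 - 2*W) - 1*(-26) = (-12 - 2*W) + 26 = 14 - 2*W)
h(S) = -77 + S
(33153 + 1/(-11361 + h(176))) + (-7216/(-1950) + 11424/Z(88)) = (33153 + 1/(-11361 + (-77 + 176))) + (-7216/(-1950) + 11424/(14 - 2*88)) = (33153 + 1/(-11361 + 99)) + (-7216*(-1/1950) + 11424/(14 - 176)) = (33153 + 1/(-11262)) + (3608/975 + 11424/(-162)) = (33153 - 1/11262) + (3608/975 + 11424*(-1/162)) = 373369085/11262 + (3608/975 - 1904/27) = 373369085/11262 - 586328/8775 = 1089903498313/32941350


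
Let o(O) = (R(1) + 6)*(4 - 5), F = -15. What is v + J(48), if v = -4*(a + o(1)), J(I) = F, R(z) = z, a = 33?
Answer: -119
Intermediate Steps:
J(I) = -15
o(O) = -7 (o(O) = (1 + 6)*(4 - 5) = 7*(-1) = -7)
v = -104 (v = -4*(33 - 7) = -4*26 = -104)
v + J(48) = -104 - 15 = -119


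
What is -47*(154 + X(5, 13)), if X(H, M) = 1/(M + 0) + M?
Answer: -102084/13 ≈ -7852.6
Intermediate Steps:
X(H, M) = M + 1/M (X(H, M) = 1/M + M = M + 1/M)
-47*(154 + X(5, 13)) = -47*(154 + (13 + 1/13)) = -47*(154 + 170/13) = -47*2172/13 = -102084/13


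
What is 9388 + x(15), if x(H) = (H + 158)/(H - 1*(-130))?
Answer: 1361433/145 ≈ 9389.2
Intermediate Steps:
x(H) = (158 + H)/(130 + H) (x(H) = (158 + H)/(H + 130) = (158 + H)/(130 + H))
9388 + x(15) = 9388 + (158 + 15)/(130 + 15) = 9388 + 173/145 = 1361433/145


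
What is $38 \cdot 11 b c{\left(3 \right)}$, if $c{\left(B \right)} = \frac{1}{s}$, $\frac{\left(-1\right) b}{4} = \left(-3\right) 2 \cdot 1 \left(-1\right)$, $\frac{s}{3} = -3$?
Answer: $\frac{3344}{3} \approx 1114.7$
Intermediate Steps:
$s = -9$ ($s = 3 \left(-3\right) = -9$)
$b = -24$ ($b = - 4 \left(-3\right) 2 \cdot 1 \left(-1\right) = - 4 \left(\left(-6\right) \left(-1\right)\right) = \left(-4\right) 6 = -24$)
$c{\left(B \right)} = - \frac{1}{9}$ ($c{\left(B \right)} = \frac{1}{-9} = - \frac{1}{9}$)
$38 \cdot 11 b c{\left(3 \right)} = 38 \cdot 11 \left(-24\right) \left(- \frac{1}{9}\right) = 38 \left(-264\right) \left(- \frac{1}{9}\right) = \left(-10032\right) \left(- \frac{1}{9}\right) = \frac{3344}{3}$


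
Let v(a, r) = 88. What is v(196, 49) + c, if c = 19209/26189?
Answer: 2323841/26189 ≈ 88.734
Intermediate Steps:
c = 19209/26189 (c = 19209*(1/26189) = 19209/26189 ≈ 0.73348)
v(196, 49) + c = 88 + 19209/26189 = 2323841/26189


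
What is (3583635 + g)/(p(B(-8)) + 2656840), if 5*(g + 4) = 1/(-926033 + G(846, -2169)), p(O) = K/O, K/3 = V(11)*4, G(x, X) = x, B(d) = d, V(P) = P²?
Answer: 33155288139968/24579059076395 ≈ 1.3489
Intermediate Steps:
K = 1452 (K = 3*(11²*4) = 3*(121*4) = 3*484 = 1452)
p(O) = 1452/O
g = -18503741/4625935 (g = -4 + 1/(5*(-926033 + 846)) = -4 + (⅕)/(-925187) = -4 + (⅕)*(-1/925187) = -4 - 1/4625935 = -18503741/4625935 ≈ -4.0000)
(3583635 + g)/(p(B(-8)) + 2656840) = (3583635 - 18503741/4625935)/(1452/(-8) + 2656840) = 16577644069984/(4625935*(1452*(-⅛) + 2656840)) = 16577644069984/(4625935*(-363/2 + 2656840)) = 16577644069984/(4625935*(5313317/2)) = (16577644069984/4625935)*(2/5313317) = 33155288139968/24579059076395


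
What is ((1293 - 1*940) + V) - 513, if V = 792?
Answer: 632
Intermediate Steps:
((1293 - 1*940) + V) - 513 = ((1293 - 1*940) + 792) - 513 = ((1293 - 940) + 792) - 513 = (353 + 792) - 513 = 1145 - 513 = 632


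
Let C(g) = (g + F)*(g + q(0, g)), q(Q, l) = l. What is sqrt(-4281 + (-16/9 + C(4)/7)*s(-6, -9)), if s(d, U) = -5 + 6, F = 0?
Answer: I*sqrt(1886689)/21 ≈ 65.408*I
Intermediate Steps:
C(g) = 2*g**2 (C(g) = (g + 0)*(g + g) = g*(2*g) = 2*g**2)
s(d, U) = 1
sqrt(-4281 + (-16/9 + C(4)/7)*s(-6, -9)) = sqrt(-4281 + (-16/9 + (2*4**2)/7)*1) = sqrt(-4281 + (-16*1/9 + (2*16)*(1/7))*1) = sqrt(-4281 + (-16/9 + 32*(1/7))*1) = sqrt(-4281 + (-16/9 + 32/7)*1) = sqrt(-4281 + (176/63)*1) = sqrt(-4281 + 176/63) = sqrt(-269527/63) = I*sqrt(1886689)/21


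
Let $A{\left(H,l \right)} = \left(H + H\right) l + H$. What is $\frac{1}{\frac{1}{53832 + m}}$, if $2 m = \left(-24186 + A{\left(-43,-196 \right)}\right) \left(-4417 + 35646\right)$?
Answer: $- \frac{230143753}{2} \approx -1.1507 \cdot 10^{8}$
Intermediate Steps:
$A{\left(H,l \right)} = H + 2 H l$ ($A{\left(H,l \right)} = 2 H l + H = H + 2 H l$)
$m = - \frac{230251417}{2}$ ($m = \frac{\left(-24186 - 43 \left(1 + 2 \left(-196\right)\right)\right) \left(-4417 + 35646\right)}{2} = \frac{\left(-24186 - 43 \left(1 - 392\right)\right) 31229}{2} = \frac{\left(-24186 - -16813\right) 31229}{2} = \frac{\left(-24186 + 16813\right) 31229}{2} = \frac{\left(-7373\right) 31229}{2} = \frac{1}{2} \left(-230251417\right) = - \frac{230251417}{2} \approx -1.1513 \cdot 10^{8}$)
$\frac{1}{\frac{1}{53832 + m}} = \frac{1}{\frac{1}{53832 - \frac{230251417}{2}}} = \frac{1}{\frac{1}{- \frac{230143753}{2}}} = \frac{1}{- \frac{2}{230143753}} = - \frac{230143753}{2}$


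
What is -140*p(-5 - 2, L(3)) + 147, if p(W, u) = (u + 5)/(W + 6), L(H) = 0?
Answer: 847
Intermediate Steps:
p(W, u) = (5 + u)/(6 + W)
-140*p(-5 - 2, L(3)) + 147 = -140*(5 + 0)/(6 + (-5 - 2)) + 147 = -140*5/(6 - 7) + 147 = -140*5/(-1) + 147 = -(-140)*5 + 147 = -140*(-5) + 147 = 700 + 147 = 847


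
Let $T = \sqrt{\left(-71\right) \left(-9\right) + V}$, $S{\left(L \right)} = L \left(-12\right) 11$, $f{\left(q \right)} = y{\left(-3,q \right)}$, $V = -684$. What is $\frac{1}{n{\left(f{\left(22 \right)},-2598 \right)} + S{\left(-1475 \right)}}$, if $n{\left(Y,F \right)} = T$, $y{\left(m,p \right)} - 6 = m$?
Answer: $\frac{12980}{2527206003} - \frac{i \sqrt{5}}{12636030015} \approx 5.1361 \cdot 10^{-6} - 1.7696 \cdot 10^{-10} i$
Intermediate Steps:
$y{\left(m,p \right)} = 6 + m$
$f{\left(q \right)} = 3$ ($f{\left(q \right)} = 6 - 3 = 3$)
$S{\left(L \right)} = - 132 L$ ($S{\left(L \right)} = - 12 L 11 = - 132 L$)
$T = 3 i \sqrt{5}$ ($T = \sqrt{\left(-71\right) \left(-9\right) - 684} = \sqrt{639 - 684} = \sqrt{-45} = 3 i \sqrt{5} \approx 6.7082 i$)
$n{\left(Y,F \right)} = 3 i \sqrt{5}$
$\frac{1}{n{\left(f{\left(22 \right)},-2598 \right)} + S{\left(-1475 \right)}} = \frac{1}{3 i \sqrt{5} - -194700} = \frac{1}{3 i \sqrt{5} + 194700} = \frac{1}{194700 + 3 i \sqrt{5}}$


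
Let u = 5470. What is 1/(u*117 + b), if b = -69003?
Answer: 1/570987 ≈ 1.7514e-6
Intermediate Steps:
1/(u*117 + b) = 1/(5470*117 - 69003) = 1/(639990 - 69003) = 1/570987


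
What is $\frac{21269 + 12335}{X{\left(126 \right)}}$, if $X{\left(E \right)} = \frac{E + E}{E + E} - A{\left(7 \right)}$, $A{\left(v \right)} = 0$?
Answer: $33604$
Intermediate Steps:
$X{\left(E \right)} = 1$ ($X{\left(E \right)} = \frac{E + E}{E + E} - 0 = \frac{2 E}{2 E} + 0 = 2 E \frac{1}{2 E} + 0 = 1 + 0 = 1$)
$\frac{21269 + 12335}{X{\left(126 \right)}} = \frac{21269 + 12335}{1} = 33604 \cdot 1 = 33604$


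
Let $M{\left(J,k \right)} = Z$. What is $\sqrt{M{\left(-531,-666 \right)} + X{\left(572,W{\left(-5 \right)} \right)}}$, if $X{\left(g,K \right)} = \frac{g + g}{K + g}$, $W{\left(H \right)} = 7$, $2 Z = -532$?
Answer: $\frac{i \sqrt{88511730}}{579} \approx 16.249 i$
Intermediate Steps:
$Z = -266$ ($Z = \frac{1}{2} \left(-532\right) = -266$)
$M{\left(J,k \right)} = -266$
$X{\left(g,K \right)} = \frac{2 g}{K + g}$
$\sqrt{M{\left(-531,-666 \right)} + X{\left(572,W{\left(-5 \right)} \right)}} = \sqrt{-266 + 2 \cdot 572 \frac{1}{7 + 572}} = \sqrt{-266 + 2 \cdot 572 \cdot \frac{1}{579}} = \sqrt{-266 + \frac{1144}{579}} = \sqrt{- \frac{152870}{579}} = \frac{i \sqrt{88511730}}{579}$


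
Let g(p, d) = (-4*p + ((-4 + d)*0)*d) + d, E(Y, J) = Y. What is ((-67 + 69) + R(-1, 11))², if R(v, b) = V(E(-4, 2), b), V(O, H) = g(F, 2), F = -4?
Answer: 400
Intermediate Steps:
g(p, d) = d - 4*p (g(p, d) = (-4*p + 0*d) + d = (-4*p + 0) + d = -4*p + d = d - 4*p)
V(O, H) = 18 (V(O, H) = 2 - 4*(-4) = 2 + 16 = 18)
R(v, b) = 18
((-67 + 69) + R(-1, 11))² = ((-67 + 69) + 18)² = (2 + 18)² = 20² = 400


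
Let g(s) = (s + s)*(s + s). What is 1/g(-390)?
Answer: 1/608400 ≈ 1.6437e-6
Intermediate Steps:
g(s) = 4*s**2 (g(s) = (2*s)*(2*s) = 4*s**2)
1/g(-390) = 1/(4*(-390)**2) = 1/(4*152100) = 1/608400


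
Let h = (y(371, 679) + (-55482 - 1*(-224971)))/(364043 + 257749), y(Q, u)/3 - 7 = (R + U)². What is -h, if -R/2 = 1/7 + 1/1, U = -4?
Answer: -4155899/15233904 ≈ -0.27281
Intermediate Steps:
R = -16/7 (R = -2*(1/7 + 1/1) = -2*(1*(⅐) + 1*1) = -2*(⅐ + 1) = -2*8/7 = -16/7 ≈ -2.2857)
y(Q, u) = 6837/49 (y(Q, u) = 21 + 3*(-16/7 - 4)² = 21 + 3*(-44/7)² = 21 + 3*(1936/49) = 21 + 5808/49 = 6837/49)
h = 4155899/15233904 (h = (6837/49 + (-55482 - 1*(-224971)))/(364043 + 257749) = (6837/49 + (-55482 + 224971))/621792 = (6837/49 + 169489)*(1/621792) = (8311798/49)*(1/621792) = 4155899/15233904 ≈ 0.27281)
-h = -1*4155899/15233904 = -4155899/15233904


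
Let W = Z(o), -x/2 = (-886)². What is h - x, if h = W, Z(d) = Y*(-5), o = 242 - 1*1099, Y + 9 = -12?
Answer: 1570097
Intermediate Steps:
Y = -21 (Y = -9 - 12 = -21)
o = -857 (o = 242 - 1099 = -857)
x = -1569992 (x = -2*(-886)² = -2*784996 = -1569992)
Z(d) = 105 (Z(d) = -21*(-5) = 105)
W = 105
h = 105
h - x = 105 - 1*(-1569992) = 105 + 1569992 = 1570097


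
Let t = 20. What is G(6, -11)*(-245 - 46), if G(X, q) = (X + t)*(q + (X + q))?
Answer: 121056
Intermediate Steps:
G(X, q) = (20 + X)*(X + 2*q) (G(X, q) = (X + 20)*(q + (X + q)) = (20 + X)*(X + 2*q))
G(6, -11)*(-245 - 46) = (6² + 20*6 + 40*(-11) + 2*6*(-11))*(-245 - 46) = (36 + 120 - 440 - 132)*(-291) = -416*(-291) = 121056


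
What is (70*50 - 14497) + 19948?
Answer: 8951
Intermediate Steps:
(70*50 - 14497) + 19948 = (3500 - 14497) + 19948 = -10997 + 19948 = 8951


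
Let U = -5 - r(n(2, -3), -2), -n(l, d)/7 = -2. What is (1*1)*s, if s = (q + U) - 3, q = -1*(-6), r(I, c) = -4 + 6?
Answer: -4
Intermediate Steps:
n(l, d) = 14 (n(l, d) = -7*(-2) = 14)
r(I, c) = 2
q = 6
U = -7 (U = -5 - 1*2 = -5 - 2 = -7)
s = -4 (s = (6 - 7) - 3 = -1 - 3 = -4)
(1*1)*s = (1*1)*(-4) = 1*(-4) = -4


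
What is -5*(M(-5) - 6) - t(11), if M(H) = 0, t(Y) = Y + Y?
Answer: 8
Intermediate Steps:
t(Y) = 2*Y
-5*(M(-5) - 6) - t(11) = -5*(0 - 6) - 2*11 = -5*(-6) - 1*22 = 30 - 22 = 8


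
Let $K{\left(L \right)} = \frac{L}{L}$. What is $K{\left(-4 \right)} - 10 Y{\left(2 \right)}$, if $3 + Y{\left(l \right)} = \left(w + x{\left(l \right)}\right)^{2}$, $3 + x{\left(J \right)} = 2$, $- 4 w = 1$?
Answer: $\frac{123}{8} \approx 15.375$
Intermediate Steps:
$w = - \frac{1}{4}$ ($w = \left(- \frac{1}{4}\right) 1 = - \frac{1}{4} \approx -0.25$)
$x{\left(J \right)} = -1$ ($x{\left(J \right)} = -3 + 2 = -1$)
$Y{\left(l \right)} = - \frac{23}{16}$ ($Y{\left(l \right)} = -3 + \left(- \frac{1}{4} - 1\right)^{2} = -3 + \left(- \frac{5}{4}\right)^{2} = -3 + \frac{25}{16} = - \frac{23}{16}$)
$K{\left(L \right)} = 1$
$K{\left(-4 \right)} - 10 Y{\left(2 \right)} = 1 - - \frac{115}{8} = 1 + \frac{115}{8} = \frac{123}{8}$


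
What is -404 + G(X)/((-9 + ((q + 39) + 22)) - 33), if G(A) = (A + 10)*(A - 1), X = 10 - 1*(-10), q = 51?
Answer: -2771/7 ≈ -395.86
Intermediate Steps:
X = 20 (X = 10 + 10 = 20)
G(A) = (-1 + A)*(10 + A) (G(A) = (10 + A)*(-1 + A) = (-1 + A)*(10 + A))
-404 + G(X)/((-9 + ((q + 39) + 22)) - 33) = -404 + (-10 + 20² + 9*20)/((-9 + ((51 + 39) + 22)) - 33) = -404 + (-10 + 400 + 180)/((-9 + (90 + 22)) - 33) = -404 + 570/((-9 + 112) - 33) = -404 + 570/(103 - 33) = -404 + 570/70 = -404 + 570*(1/70) = -404 + 57/7 = -2771/7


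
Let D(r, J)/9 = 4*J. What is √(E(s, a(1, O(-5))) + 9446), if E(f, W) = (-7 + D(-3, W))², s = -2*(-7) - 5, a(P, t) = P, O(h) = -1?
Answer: 9*√127 ≈ 101.42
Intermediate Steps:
D(r, J) = 36*J (D(r, J) = 9*(4*J) = 36*J)
s = 9 (s = 14 - 5 = 9)
E(f, W) = (-7 + 36*W)²
√(E(s, a(1, O(-5))) + 9446) = √((-7 + 36*1)² + 9446) = √((-7 + 36)² + 9446) = √(29² + 9446) = √(841 + 9446) = √10287 = 9*√127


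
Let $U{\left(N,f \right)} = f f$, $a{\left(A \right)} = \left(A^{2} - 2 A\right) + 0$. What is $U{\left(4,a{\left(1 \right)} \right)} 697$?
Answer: $697$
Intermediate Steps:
$a{\left(A \right)} = A^{2} - 2 A$
$U{\left(N,f \right)} = f^{2}$
$U{\left(4,a{\left(1 \right)} \right)} 697 = \left(1 \left(-2 + 1\right)\right)^{2} \cdot 697 = \left(1 \left(-1\right)\right)^{2} \cdot 697 = \left(-1\right)^{2} \cdot 697 = 1 \cdot 697 = 697$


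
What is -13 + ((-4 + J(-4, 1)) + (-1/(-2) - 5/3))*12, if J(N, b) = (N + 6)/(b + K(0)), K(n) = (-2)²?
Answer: -351/5 ≈ -70.200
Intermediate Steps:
K(n) = 4
J(N, b) = (6 + N)/(4 + b) (J(N, b) = (N + 6)/(b + 4) = (6 + N)/(4 + b))
-13 + ((-4 + J(-4, 1)) + (-1/(-2) - 5/3))*12 = -13 + ((-4 + (6 - 4)/(4 + 1)) + (-1/(-2) - 5/3))*12 = -13 + ((-4 + 2/5) + (-1*(-½) - 5*⅓))*12 = -13 + ((-4 + (⅕)*2) + (½ - 5/3))*12 = -13 + ((-4 + ⅖) - 7/6)*12 = -13 + (-18/5 - 7/6)*12 = -13 - 143/30*12 = -13 - 286/5 = -351/5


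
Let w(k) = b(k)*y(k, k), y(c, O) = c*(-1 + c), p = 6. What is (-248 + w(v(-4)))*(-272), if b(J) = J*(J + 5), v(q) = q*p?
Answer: -74351744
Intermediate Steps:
v(q) = 6*q (v(q) = q*6 = 6*q)
b(J) = J*(5 + J)
w(k) = k²*(-1 + k)*(5 + k) (w(k) = (k*(5 + k))*(k*(-1 + k)) = k²*(-1 + k)*(5 + k))
(-248 + w(v(-4)))*(-272) = (-248 + (6*(-4))²*(-1 + 6*(-4))*(5 + 6*(-4)))*(-272) = (-248 + (-24)²*(-1 - 24)*(5 - 24))*(-272) = (-248 + 576*(-25)*(-19))*(-272) = (-248 + 273600)*(-272) = 273352*(-272) = -74351744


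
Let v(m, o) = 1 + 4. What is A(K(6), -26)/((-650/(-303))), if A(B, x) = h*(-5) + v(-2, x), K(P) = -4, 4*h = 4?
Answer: 0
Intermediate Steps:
v(m, o) = 5
h = 1 (h = (1/4)*4 = 1)
A(B, x) = 0 (A(B, x) = 1*(-5) + 5 = -5 + 5 = 0)
A(K(6), -26)/((-650/(-303))) = 0/((-650/(-303))) = 0/((-650*(-1/303))) = 0/(650/303) = 0*(303/650) = 0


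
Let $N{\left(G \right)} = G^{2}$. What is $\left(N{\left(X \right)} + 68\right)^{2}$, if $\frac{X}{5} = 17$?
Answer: $53187849$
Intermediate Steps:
$X = 85$ ($X = 5 \cdot 17 = 85$)
$\left(N{\left(X \right)} + 68\right)^{2} = \left(85^{2} + 68\right)^{2} = \left(7225 + 68\right)^{2} = 7293^{2} = 53187849$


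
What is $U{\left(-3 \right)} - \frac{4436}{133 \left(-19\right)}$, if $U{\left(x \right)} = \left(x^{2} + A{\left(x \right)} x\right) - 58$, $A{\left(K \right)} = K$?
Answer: $- \frac{96644}{2527} \approx -38.245$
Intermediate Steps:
$U{\left(x \right)} = -58 + 2 x^{2}$ ($U{\left(x \right)} = \left(x^{2} + x x\right) - 58 = \left(x^{2} + x^{2}\right) - 58 = 2 x^{2} - 58 = -58 + 2 x^{2}$)
$U{\left(-3 \right)} - \frac{4436}{133 \left(-19\right)} = \left(-58 + 2 \left(-3\right)^{2}\right) - \frac{4436}{133 \left(-19\right)} = \left(-58 + 2 \cdot 9\right) - \frac{4436}{-2527} = \left(-58 + 18\right) - 4436 \left(- \frac{1}{2527}\right) = -40 - - \frac{4436}{2527} = -40 + \frac{4436}{2527} = - \frac{96644}{2527}$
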